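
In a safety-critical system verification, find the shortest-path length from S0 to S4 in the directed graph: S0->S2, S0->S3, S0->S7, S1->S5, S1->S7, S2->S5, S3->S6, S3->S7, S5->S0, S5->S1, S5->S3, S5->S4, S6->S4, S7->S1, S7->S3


BFS layer-by-layer from S0:
  dist 0: {S0}
  dist 1: {S2, S3, S7}
  dist 2: {S1, S5, S6}
  dist 3: {S4}
  -> S4 reached at distance 3
Shortest path length = 3

3


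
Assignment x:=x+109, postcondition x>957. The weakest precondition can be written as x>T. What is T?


Formula: wp(x:=E, P) = P[E/x] (substitute E for x in postcondition)
Step 1: Postcondition: x>957
Step 2: Substitute x+109 for x: x+109>957
Step 3: Solve for x: x > 957-109 = 848

848


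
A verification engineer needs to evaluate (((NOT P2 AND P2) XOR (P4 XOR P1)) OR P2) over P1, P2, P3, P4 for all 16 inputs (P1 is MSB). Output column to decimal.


Formula: (((NOT P2 AND P2) XOR (P4 XOR P1)) OR P2) over P1, P2, P3, P4 (16 rows)
Evaluate each row (bits = P1,P2,P3,P4, MSB first):
  row 0 [0000]: (((NOT 0 AND 0) XOR (0 XOR 0)) OR 0) -> 0
  row 1 [0001]: (((NOT 0 AND 0) XOR (1 XOR 0)) OR 0) -> 1
  row 2 [0010]: (((NOT 0 AND 0) XOR (0 XOR 0)) OR 0) -> 0
  row 3 [0011]: (((NOT 0 AND 0) XOR (1 XOR 0)) OR 0) -> 1
  row 4 [0100]: (((NOT 1 AND 1) XOR (0 XOR 0)) OR 1) -> 1
  row 5 [0101]: (((NOT 1 AND 1) XOR (1 XOR 0)) OR 1) -> 1
  row 6 [0110]: (((NOT 1 AND 1) XOR (0 XOR 0)) OR 1) -> 1
  row 7 [0111]: (((NOT 1 AND 1) XOR (1 XOR 0)) OR 1) -> 1
  row 8 [1000]: (((NOT 0 AND 0) XOR (0 XOR 1)) OR 0) -> 1
  row 9 [1001]: (((NOT 0 AND 0) XOR (1 XOR 1)) OR 0) -> 0
  row 10 [1010]: (((NOT 0 AND 0) XOR (0 XOR 1)) OR 0) -> 1
  row 11 [1011]: (((NOT 0 AND 0) XOR (1 XOR 1)) OR 0) -> 0
  row 12 [1100]: (((NOT 1 AND 1) XOR (0 XOR 1)) OR 1) -> 1
  row 13 [1101]: (((NOT 1 AND 1) XOR (1 XOR 1)) OR 1) -> 1
  row 14 [1110]: (((NOT 1 AND 1) XOR (0 XOR 1)) OR 1) -> 1
  row 15 [1111]: (((NOT 1 AND 1) XOR (1 XOR 1)) OR 1) -> 1
Full result column, 4 rows per line (P1,P2 fixed per line; P3,P4 runs 00..11 left to right):
  rows 0-3 [P1,P2=00]: 0101  = hex 5
  rows 4-7 [P1,P2=01]: 1111  = hex F
  rows 8-11 [P1,P2=10]: 1010  = hex A
  rows 12-15 [P1,P2=11]: 1111  = hex F
Output column (row 0 .. row 15) = 0101111110101111
Output column grouped in 4s = 0101 1111 1010 1111 = 0x5FAF
Convert to decimal digit by digit (value = value*16 + digit):
  5 -> 5
  5*16 + 15 (F) = 95
  95*16 + 10 (A) = 1530
  1530*16 + 15 (F) = 24495
Decimal = 24495

24495


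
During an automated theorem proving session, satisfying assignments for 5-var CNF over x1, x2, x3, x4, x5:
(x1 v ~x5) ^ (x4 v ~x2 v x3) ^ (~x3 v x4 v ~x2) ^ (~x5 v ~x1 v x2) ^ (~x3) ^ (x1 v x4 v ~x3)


CNF with 6 clauses over 5 vars (32 assignments).
An assignment satisfies CNF iff every clause has >=1 true literal.
Check each row (bits = x1,x2,x3,x4,x5; clause T/F shown):
  row 0 [00000]: clauses=TTTTTT -> 1
  row 1 [00001]: clauses=FTTTTT -> 0
  row 2 [00010]: clauses=TTTTTT -> 1
  row 3 [00011]: clauses=FTTTTT -> 0
  row 4 [00100]: clauses=TTTTFF -> 0
  row 5 [00101]: clauses=FTTTFF -> 0
  row 6 [00110]: clauses=TTTTFT -> 0
  row 7 [00111]: clauses=FTTTFT -> 0
  row 8 [01000]: clauses=TFTTTT -> 0
  row 9 [01001]: clauses=FFTTTT -> 0
  row 10 [01010]: clauses=TTTTTT -> 1
  row 11 [01011]: clauses=FTTTTT -> 0
  row 12 [01100]: clauses=TTFTFF -> 0
  row 13 [01101]: clauses=FTFTFF -> 0
  row 14 [01110]: clauses=TTTTFT -> 0
  row 15 [01111]: clauses=FTTTFT -> 0
  row 16 [10000]: clauses=TTTTTT -> 1
  row 17 [10001]: clauses=TTTFTT -> 0
  row 18 [10010]: clauses=TTTTTT -> 1
  row 19 [10011]: clauses=TTTFTT -> 0
  row 20 [10100]: clauses=TTTTFT -> 0
  row 21 [10101]: clauses=TTTFFT -> 0
  row 22 [10110]: clauses=TTTTFT -> 0
  row 23 [10111]: clauses=TTTFFT -> 0
  row 24 [11000]: clauses=TFTTTT -> 0
  row 25 [11001]: clauses=TFTTTT -> 0
  row 26 [11010]: clauses=TTTTTT -> 1
  row 27 [11011]: clauses=TTTTTT -> 1
  row 28 [11100]: clauses=TTFTFT -> 0
  row 29 [11101]: clauses=TTFTFT -> 0
  row 30 [11110]: clauses=TTTTFT -> 0
  row 31 [11111]: clauses=TTTTFT -> 0
Full result column, 8 rows per line (x1,x2 fixed per line; x3,x4,x5 runs 000..111 left to right):
  rows 0-7 [x1,x2=00]: 10100000  (ones: 2)
  rows 8-15 [x1,x2=01]: 00100000  (ones: 1)
  rows 16-23 [x1,x2=10]: 10100000  (ones: 2)
  rows 24-31 [x1,x2=11]: 00110000  (ones: 2)
Satisfying assignments = 2+1+2+2 = 7

7


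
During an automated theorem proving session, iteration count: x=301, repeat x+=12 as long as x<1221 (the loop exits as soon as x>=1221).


Step 1: x goes from 301 toward 1221 by 12; the body runs while x<1221, so iterations = ceil((bound-start)/step)
Step 2: Distance=920
Step 3: ceil(920/12)=77

77


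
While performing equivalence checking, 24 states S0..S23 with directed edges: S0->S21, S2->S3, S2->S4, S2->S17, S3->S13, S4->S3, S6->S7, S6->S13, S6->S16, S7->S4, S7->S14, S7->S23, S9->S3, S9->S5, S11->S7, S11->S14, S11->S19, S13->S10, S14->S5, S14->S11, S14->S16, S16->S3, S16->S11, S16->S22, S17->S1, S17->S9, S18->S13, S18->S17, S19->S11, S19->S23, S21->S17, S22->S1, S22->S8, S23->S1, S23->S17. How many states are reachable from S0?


BFS from S0:
  layer 0: {S0}
  layer 1: {S21}
  layer 2: {S17}
  layer 3: {S1, S9}
  layer 4: {S3, S5}
  layer 5: {S13}
  layer 6: {S10}
Reachable set: {S0, S1, S3, S5, S9, S10, S13, S17, S21}
Count = 9

9


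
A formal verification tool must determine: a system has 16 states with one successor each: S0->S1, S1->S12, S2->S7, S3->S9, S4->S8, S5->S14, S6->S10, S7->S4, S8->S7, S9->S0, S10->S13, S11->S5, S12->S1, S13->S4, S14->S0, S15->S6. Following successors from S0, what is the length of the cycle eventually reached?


Trace from S0 until a state repeats:
  S0 -> S1 -> S12 -> S1
S1 first seen at step 1, revisited at step 3.
Cycle length = 3 - 1 = 2

2


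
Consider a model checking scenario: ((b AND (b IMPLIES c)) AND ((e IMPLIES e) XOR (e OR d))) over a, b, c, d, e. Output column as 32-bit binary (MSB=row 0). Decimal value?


Formula: ((b AND (b IMPLIES c)) AND ((e IMPLIES e) XOR (e OR d))) over a, b, c, d, e (32 rows)
Evaluate each row (bits = a,b,c,d,e, MSB first):
  row 0 [00000]: ((0 AND (0 IMPLIES 0)) AND ((0 IMPLIES 0) XOR (0 OR 0))) -> 0
  row 1 [00001]: ((0 AND (0 IMPLIES 0)) AND ((1 IMPLIES 1) XOR (1 OR 0))) -> 0
  row 2 [00010]: ((0 AND (0 IMPLIES 0)) AND ((0 IMPLIES 0) XOR (0 OR 1))) -> 0
  row 3 [00011]: ((0 AND (0 IMPLIES 0)) AND ((1 IMPLIES 1) XOR (1 OR 1))) -> 0
  row 4 [00100]: ((0 AND (0 IMPLIES 1)) AND ((0 IMPLIES 0) XOR (0 OR 0))) -> 0
  row 5 [00101]: ((0 AND (0 IMPLIES 1)) AND ((1 IMPLIES 1) XOR (1 OR 0))) -> 0
  row 6 [00110]: ((0 AND (0 IMPLIES 1)) AND ((0 IMPLIES 0) XOR (0 OR 1))) -> 0
  row 7 [00111]: ((0 AND (0 IMPLIES 1)) AND ((1 IMPLIES 1) XOR (1 OR 1))) -> 0
  row 8 [01000]: ((1 AND (1 IMPLIES 0)) AND ((0 IMPLIES 0) XOR (0 OR 0))) -> 0
  row 9 [01001]: ((1 AND (1 IMPLIES 0)) AND ((1 IMPLIES 1) XOR (1 OR 0))) -> 0
  row 10 [01010]: ((1 AND (1 IMPLIES 0)) AND ((0 IMPLIES 0) XOR (0 OR 1))) -> 0
  row 11 [01011]: ((1 AND (1 IMPLIES 0)) AND ((1 IMPLIES 1) XOR (1 OR 1))) -> 0
  row 12 [01100]: ((1 AND (1 IMPLIES 1)) AND ((0 IMPLIES 0) XOR (0 OR 0))) -> 1
  row 13 [01101]: ((1 AND (1 IMPLIES 1)) AND ((1 IMPLIES 1) XOR (1 OR 0))) -> 0
  row 14 [01110]: ((1 AND (1 IMPLIES 1)) AND ((0 IMPLIES 0) XOR (0 OR 1))) -> 0
  row 15 [01111]: ((1 AND (1 IMPLIES 1)) AND ((1 IMPLIES 1) XOR (1 OR 1))) -> 0
  row 16 [10000]: ((0 AND (0 IMPLIES 0)) AND ((0 IMPLIES 0) XOR (0 OR 0))) -> 0
  row 17 [10001]: ((0 AND (0 IMPLIES 0)) AND ((1 IMPLIES 1) XOR (1 OR 0))) -> 0
  row 18 [10010]: ((0 AND (0 IMPLIES 0)) AND ((0 IMPLIES 0) XOR (0 OR 1))) -> 0
  row 19 [10011]: ((0 AND (0 IMPLIES 0)) AND ((1 IMPLIES 1) XOR (1 OR 1))) -> 0
  row 20 [10100]: ((0 AND (0 IMPLIES 1)) AND ((0 IMPLIES 0) XOR (0 OR 0))) -> 0
  row 21 [10101]: ((0 AND (0 IMPLIES 1)) AND ((1 IMPLIES 1) XOR (1 OR 0))) -> 0
  row 22 [10110]: ((0 AND (0 IMPLIES 1)) AND ((0 IMPLIES 0) XOR (0 OR 1))) -> 0
  row 23 [10111]: ((0 AND (0 IMPLIES 1)) AND ((1 IMPLIES 1) XOR (1 OR 1))) -> 0
  row 24 [11000]: ((1 AND (1 IMPLIES 0)) AND ((0 IMPLIES 0) XOR (0 OR 0))) -> 0
  row 25 [11001]: ((1 AND (1 IMPLIES 0)) AND ((1 IMPLIES 1) XOR (1 OR 0))) -> 0
  row 26 [11010]: ((1 AND (1 IMPLIES 0)) AND ((0 IMPLIES 0) XOR (0 OR 1))) -> 0
  row 27 [11011]: ((1 AND (1 IMPLIES 0)) AND ((1 IMPLIES 1) XOR (1 OR 1))) -> 0
  row 28 [11100]: ((1 AND (1 IMPLIES 1)) AND ((0 IMPLIES 0) XOR (0 OR 0))) -> 1
  row 29 [11101]: ((1 AND (1 IMPLIES 1)) AND ((1 IMPLIES 1) XOR (1 OR 0))) -> 0
  row 30 [11110]: ((1 AND (1 IMPLIES 1)) AND ((0 IMPLIES 0) XOR (0 OR 1))) -> 0
  row 31 [11111]: ((1 AND (1 IMPLIES 1)) AND ((1 IMPLIES 1) XOR (1 OR 1))) -> 0
Full result column, 4 rows per line (a,b,c fixed per line; d,e runs 00..11 left to right):
  rows 0-3 [a,b,c=000]: 0000  = hex 0
  rows 4-7 [a,b,c=001]: 0000  = hex 0
  rows 8-11 [a,b,c=010]: 0000  = hex 0
  rows 12-15 [a,b,c=011]: 1000  = hex 8
  rows 16-19 [a,b,c=100]: 0000  = hex 0
  rows 20-23 [a,b,c=101]: 0000  = hex 0
  rows 24-27 [a,b,c=110]: 0000  = hex 0
  rows 28-31 [a,b,c=111]: 1000  = hex 8
Output column (row 0 .. row 31) = 00000000000010000000000000001000
Output column grouped in 4s = 0000 0000 0000 1000 0000 0000 0000 1000 = 0x00080008
Convert to decimal digit by digit (value = value*16 + digit):
  0 -> 0
  0*16 + 0 = 0
  0*16 + 0 = 0
  0*16 + 8 = 8
  8*16 + 0 = 128
  128*16 + 0 = 2048
  2048*16 + 0 = 32768
  32768*16 + 8 = 524296
Decimal = 524296

524296


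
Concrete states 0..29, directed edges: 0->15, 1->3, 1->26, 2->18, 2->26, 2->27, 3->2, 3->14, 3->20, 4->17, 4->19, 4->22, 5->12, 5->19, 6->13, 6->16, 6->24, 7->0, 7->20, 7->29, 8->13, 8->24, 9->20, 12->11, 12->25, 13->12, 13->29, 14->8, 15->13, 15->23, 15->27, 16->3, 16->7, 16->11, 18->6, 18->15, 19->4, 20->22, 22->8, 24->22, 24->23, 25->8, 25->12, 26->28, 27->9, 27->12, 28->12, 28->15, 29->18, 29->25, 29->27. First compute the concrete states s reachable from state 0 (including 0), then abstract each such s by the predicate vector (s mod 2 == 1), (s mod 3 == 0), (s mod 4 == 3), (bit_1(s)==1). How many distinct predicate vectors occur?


BFS from 0:
Concrete reachable: {0, 2, 3, 6, 7, 8, 9, 11, 12, 13, 14, 15, 16, 18, 20, 22, 23, 24, 25, 26, 27, 28, 29}
Abstract via predicates (s mod 2 == 1), (s mod 3 == 0), (s mod 4 == 3), (bit_1(s)==1):
  (0,0,0,0) <- {8, 16, 20, 28}
  (0,0,0,1) <- {2, 14, 22, 26}
  (0,1,0,0) <- {0, 12, 24}
  (0,1,0,1) <- {6, 18}
  (1,0,0,0) <- {13, 25, 29}
  (1,0,1,1) <- {7, 11, 23}
  (1,1,0,0) <- {9}
  (1,1,1,1) <- {3, 15, 27}
Distinct abstract states = 8

8


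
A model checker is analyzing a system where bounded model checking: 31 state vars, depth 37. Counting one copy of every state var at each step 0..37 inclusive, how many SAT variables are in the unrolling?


BMC unrolls to depth k, creating one copy of each state var for steps 0..k.
Step count = 37 + 1 = 38 (steps 0 through 37)
Vars per step = 31
Total = 31 * 38 = 1178

1178


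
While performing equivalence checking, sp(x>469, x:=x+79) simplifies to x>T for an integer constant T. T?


Formula: sp(P, x:=E) = exists old_x. (x = E[old_x/x]) AND P[old_x/x] (old_x is the value of x before the assignment; eliminate old_x by solving x = E[old_x/x] for old_x)
Step 1: Precondition P: x>469, i.e. old_x > 469
Step 2: Assignment gives x = old_x + 79, so old_x = x - 79
Step 3: Substitute into P: x - 79 > 469
Step 4: Simplify: x > 469+79 = 548

548


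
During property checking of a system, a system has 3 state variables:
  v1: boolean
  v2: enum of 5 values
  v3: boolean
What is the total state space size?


State space = product of domain sizes of all variables.
Domain sizes:
  v1 (boolean): 2
  v2 (enum of 5 values): 5
  v3 (boolean): 2
Product = 2 * 5 * 2 = 20

20


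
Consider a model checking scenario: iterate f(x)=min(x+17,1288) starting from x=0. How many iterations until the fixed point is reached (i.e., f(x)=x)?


Step 1: x=0, cap=1288, increment=17
Step 2: x grows by 17 each step until capped at 1288; fixed point is x=1288
Step 3: iterations = ceil(1288/17) = 76

76


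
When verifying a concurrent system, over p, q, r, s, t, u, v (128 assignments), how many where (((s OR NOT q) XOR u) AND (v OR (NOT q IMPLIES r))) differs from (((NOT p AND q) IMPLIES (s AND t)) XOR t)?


F1 = (((s OR NOT q) XOR u) AND (v OR (NOT q IMPLIES r)))
F2 = (((NOT p AND q) IMPLIES (s AND t)) XOR t)
Evaluate both on each of 128 rows (bits = p,q,r,s,t,u,v):
  row 0 [0000000]: F1=0 F2=1 (differ) -> 1
  row 1 [0000001]: F1=1 F2=1 -> 0
  row 2 [0000010]: F1=0 F2=1 (differ) -> 1
  row 3 [0000011]: F1=0 F2=1 (differ) -> 1
  row 4 [0000100]: F1=0 F2=0 -> 0
  (every remaining row is evaluated the same way; all 128 results are listed next)
Full result column, 8 rows per line (p,q,r,s fixed per line; t,u,v runs 000..111 left to right):
  rows 0-7 [p,q,r,s=0000]: 10110100  (ones: 4)
  rows 8-15 [p,q,r,s=0001]: 10110100  (ones: 4)
  rows 16-23 [p,q,r,s=0010]: 00111100  (ones: 4)
  rows 24-31 [p,q,r,s=0011]: 00111100  (ones: 4)
  rows 32-39 [p,q,r,s=0100]: 00111100  (ones: 4)
  rows 40-47 [p,q,r,s=0101]: 11001100  (ones: 4)
  rows 48-55 [p,q,r,s=0110]: 00111100  (ones: 4)
  rows 56-63 [p,q,r,s=0111]: 11001100  (ones: 4)
  rows 64-71 [p,q,r,s=1000]: 10110100  (ones: 4)
  rows 72-79 [p,q,r,s=1001]: 10110100  (ones: 4)
  rows 80-87 [p,q,r,s=1010]: 00111100  (ones: 4)
  rows 88-95 [p,q,r,s=1011]: 00111100  (ones: 4)
  rows 96-103 [p,q,r,s=1100]: 11000011  (ones: 4)
  rows 104-111 [p,q,r,s=1101]: 00111100  (ones: 4)
  rows 112-119 [p,q,r,s=1110]: 11000011  (ones: 4)
  rows 120-127 [p,q,r,s=1111]: 00111100  (ones: 4)
Disagreements = 4+4+4+4+4+4+4+4+4+4+4+4+4+4+4+4 = 64

64


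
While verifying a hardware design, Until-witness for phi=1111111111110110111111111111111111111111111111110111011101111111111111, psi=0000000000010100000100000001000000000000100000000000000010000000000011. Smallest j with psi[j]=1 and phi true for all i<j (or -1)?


(phi U psi) at 0: need smallest j with psi[j]=1 and phi[i]=1 for all i in [0,j).
Scan from step 0:
  step 0: phi=1, psi=0 -> continue
  step 1: phi=1, psi=0 -> continue
  step 2: phi=1, psi=0 -> continue
  step 3: phi=1, psi=0 -> continue
  step 11: psi=1 and phi held for [0,11) -> witness found
Witness step = 11

11


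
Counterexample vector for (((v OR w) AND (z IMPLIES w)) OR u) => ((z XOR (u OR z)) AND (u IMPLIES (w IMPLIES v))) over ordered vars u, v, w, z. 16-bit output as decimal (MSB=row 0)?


F1 = (((v OR w) AND (z IMPLIES w)) OR u)
F2 = ((z XOR (u OR z)) AND (u IMPLIES (w IMPLIES v)))
Counterexample to F1=>F2 is where F1=1 and F2=0.
Evaluate each row (bits = u,v,w,z, MSB first):
  row 0 [0000]: F1=0 F2=0 -> F1&~F2 -> 0
  row 1 [0001]: F1=0 F2=0 -> F1&~F2 -> 0
  row 2 [0010]: F1=1 F2=0 -> F1&~F2 -> 1
  row 3 [0011]: F1=1 F2=0 -> F1&~F2 -> 1
  row 4 [0100]: F1=1 F2=0 -> F1&~F2 -> 1
  row 5 [0101]: F1=0 F2=0 -> F1&~F2 -> 0
  row 6 [0110]: F1=1 F2=0 -> F1&~F2 -> 1
  row 7 [0111]: F1=1 F2=0 -> F1&~F2 -> 1
  row 8 [1000]: F1=1 F2=1 -> F1&~F2 -> 0
  row 9 [1001]: F1=1 F2=0 -> F1&~F2 -> 1
  row 10 [1010]: F1=1 F2=0 -> F1&~F2 -> 1
  row 11 [1011]: F1=1 F2=0 -> F1&~F2 -> 1
  row 12 [1100]: F1=1 F2=1 -> F1&~F2 -> 0
  row 13 [1101]: F1=1 F2=0 -> F1&~F2 -> 1
  row 14 [1110]: F1=1 F2=1 -> F1&~F2 -> 0
  row 15 [1111]: F1=1 F2=0 -> F1&~F2 -> 1
Full result column, 4 rows per line (u,v fixed per line; w,z runs 00..11 left to right):
  rows 0-3 [u,v=00]: 0011  = hex 3
  rows 4-7 [u,v=01]: 1011  = hex B
  rows 8-11 [u,v=10]: 0111  = hex 7
  rows 12-15 [u,v=11]: 0101  = hex 5
Counterexample vector (row 0 .. row 15) = 0011101101110101
Output column grouped in 4s = 0011 1011 0111 0101 = 0x3B75
Convert to decimal digit by digit (value = value*16 + digit):
  3 -> 3
  3*16 + 11 (B) = 59
  59*16 + 7 = 951
  951*16 + 5 = 15221
Decimal = 15221

15221


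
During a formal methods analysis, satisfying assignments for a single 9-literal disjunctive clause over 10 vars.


Step 1: Total=2^10=1024
Step 2: Unsat when all 9 false: 2^1=2
Step 3: Sat=1024-2=1022

1022


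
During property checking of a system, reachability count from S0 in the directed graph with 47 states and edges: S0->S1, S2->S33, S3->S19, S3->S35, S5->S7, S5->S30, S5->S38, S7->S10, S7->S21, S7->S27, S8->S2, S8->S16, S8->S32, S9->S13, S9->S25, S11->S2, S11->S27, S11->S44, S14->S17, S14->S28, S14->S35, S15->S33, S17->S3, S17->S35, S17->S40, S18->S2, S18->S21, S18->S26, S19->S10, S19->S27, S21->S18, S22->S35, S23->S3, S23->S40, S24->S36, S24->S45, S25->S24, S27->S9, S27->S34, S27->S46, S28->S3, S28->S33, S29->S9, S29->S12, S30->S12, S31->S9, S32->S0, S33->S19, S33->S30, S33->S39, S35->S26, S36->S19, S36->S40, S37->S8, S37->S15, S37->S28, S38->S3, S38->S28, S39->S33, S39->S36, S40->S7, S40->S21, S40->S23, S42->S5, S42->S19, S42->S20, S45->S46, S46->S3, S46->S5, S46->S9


BFS from S0:
  layer 0: {S0}
  layer 1: {S1}
Reachable set: {S0, S1}
Count = 2

2


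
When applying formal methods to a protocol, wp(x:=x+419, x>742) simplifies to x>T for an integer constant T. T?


Formula: wp(x:=E, P) = P[E/x] (substitute E for x in postcondition)
Step 1: Postcondition: x>742
Step 2: Substitute x+419 for x: x+419>742
Step 3: Solve for x: x > 742-419 = 323

323


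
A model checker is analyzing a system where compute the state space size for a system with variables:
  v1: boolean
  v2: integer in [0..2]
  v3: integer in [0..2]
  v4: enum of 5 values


State space = product of domain sizes of all variables.
Domain sizes:
  v1 (boolean): 2
  v2 (integer in [0..2]): 3
  v3 (integer in [0..2]): 3
  v4 (enum of 5 values): 5
Product = 2 * 3 * 3 * 5 = 90

90


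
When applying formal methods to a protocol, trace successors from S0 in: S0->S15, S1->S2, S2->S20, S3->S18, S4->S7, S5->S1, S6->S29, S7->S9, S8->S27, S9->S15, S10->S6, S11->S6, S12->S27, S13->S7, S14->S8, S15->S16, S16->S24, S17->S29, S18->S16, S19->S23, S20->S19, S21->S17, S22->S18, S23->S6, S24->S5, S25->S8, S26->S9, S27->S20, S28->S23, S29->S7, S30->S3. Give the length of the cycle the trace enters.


Trace from S0 until a state repeats:
  S0 -> S15 -> S16 -> S24 -> S5 -> S1 -> S2 -> S20 -> S19 -> S23 -> S6 -> S29 -> S7 -> S9 -> S15
S15 first seen at step 1, revisited at step 14.
Cycle length = 14 - 1 = 13

13


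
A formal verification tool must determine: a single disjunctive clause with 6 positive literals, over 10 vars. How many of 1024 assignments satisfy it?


Step 1: Total=2^10=1024
Step 2: Unsat when all 6 false: 2^4=16
Step 3: Sat=1024-16=1008

1008


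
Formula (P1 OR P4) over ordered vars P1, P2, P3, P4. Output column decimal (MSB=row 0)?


Formula: (P1 OR P4) over P1, P2, P3, P4 (16 rows)
Evaluate each row (bits = P1,P2,P3,P4, MSB first):
  row 0 [0000]: (0 OR 0) -> 0
  row 1 [0001]: (0 OR 1) -> 1
  row 2 [0010]: (0 OR 0) -> 0
  row 3 [0011]: (0 OR 1) -> 1
  row 4 [0100]: (0 OR 0) -> 0
  row 5 [0101]: (0 OR 1) -> 1
  row 6 [0110]: (0 OR 0) -> 0
  row 7 [0111]: (0 OR 1) -> 1
  row 8 [1000]: (1 OR 0) -> 1
  row 9 [1001]: (1 OR 1) -> 1
  row 10 [1010]: (1 OR 0) -> 1
  row 11 [1011]: (1 OR 1) -> 1
  row 12 [1100]: (1 OR 0) -> 1
  row 13 [1101]: (1 OR 1) -> 1
  row 14 [1110]: (1 OR 0) -> 1
  row 15 [1111]: (1 OR 1) -> 1
Full result column, 4 rows per line (P1,P2 fixed per line; P3,P4 runs 00..11 left to right):
  rows 0-3 [P1,P2=00]: 0101  = hex 5
  rows 4-7 [P1,P2=01]: 0101  = hex 5
  rows 8-11 [P1,P2=10]: 1111  = hex F
  rows 12-15 [P1,P2=11]: 1111  = hex F
Output column (row 0 .. row 15) = 0101010111111111
Output column grouped in 4s = 0101 0101 1111 1111 = 0x55FF
Convert to decimal digit by digit (value = value*16 + digit):
  5 -> 5
  5*16 + 5 = 85
  85*16 + 15 (F) = 1375
  1375*16 + 15 (F) = 22015
Decimal = 22015

22015


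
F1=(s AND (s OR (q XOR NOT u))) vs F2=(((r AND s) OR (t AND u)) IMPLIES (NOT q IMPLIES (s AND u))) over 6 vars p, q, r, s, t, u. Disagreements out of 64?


F1 = (s AND (s OR (q XOR NOT u)))
F2 = (((r AND s) OR (t AND u)) IMPLIES (NOT q IMPLIES (s AND u)))
Evaluate both on each of 64 rows (bits = p,q,r,s,t,u):
  row 0 [000000]: F1=0 F2=1 (differ) -> 1
  row 1 [000001]: F1=0 F2=1 (differ) -> 1
  row 2 [000010]: F1=0 F2=1 (differ) -> 1
  row 3 [000011]: F1=0 F2=0 -> 0
  row 4 [000100]: F1=1 F2=1 -> 0
  (every remaining row is evaluated the same way; all 64 results are listed next)
Full result column, 8 rows per line (p,q,r fixed per line; s,t,u runs 000..111 left to right):
  rows 0-7 [p,q,r=000]: 11100000  (ones: 3)
  rows 8-15 [p,q,r=001]: 11101010  (ones: 5)
  rows 16-23 [p,q,r=010]: 11110000  (ones: 4)
  rows 24-31 [p,q,r=011]: 11110000  (ones: 4)
  rows 32-39 [p,q,r=100]: 11100000  (ones: 3)
  rows 40-47 [p,q,r=101]: 11101010  (ones: 5)
  rows 48-55 [p,q,r=110]: 11110000  (ones: 4)
  rows 56-63 [p,q,r=111]: 11110000  (ones: 4)
Disagreements = 3+5+4+4+3+5+4+4 = 32

32


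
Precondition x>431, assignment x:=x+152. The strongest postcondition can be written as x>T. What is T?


Formula: sp(P, x:=E) = exists old_x. (x = E[old_x/x]) AND P[old_x/x] (old_x is the value of x before the assignment; eliminate old_x by solving x = E[old_x/x] for old_x)
Step 1: Precondition P: x>431, i.e. old_x > 431
Step 2: Assignment gives x = old_x + 152, so old_x = x - 152
Step 3: Substitute into P: x - 152 > 431
Step 4: Simplify: x > 431+152 = 583

583


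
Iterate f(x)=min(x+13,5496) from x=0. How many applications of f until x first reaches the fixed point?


Step 1: x=0, cap=5496, increment=13
Step 2: x grows by 13 each step until capped at 5496; fixed point is x=5496
Step 3: iterations = ceil(5496/13) = 423

423


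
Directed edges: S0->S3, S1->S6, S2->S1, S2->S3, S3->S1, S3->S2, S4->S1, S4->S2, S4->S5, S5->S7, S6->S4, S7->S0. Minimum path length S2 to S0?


BFS layer-by-layer from S2:
  dist 0: {S2}
  dist 1: {S1, S3}
  dist 2: {S6}
  dist 3: {S4}
  dist 4: {S5}
  dist 5: {S7}
  dist 6: {S0}
  -> S0 reached at distance 6
Shortest path length = 6

6


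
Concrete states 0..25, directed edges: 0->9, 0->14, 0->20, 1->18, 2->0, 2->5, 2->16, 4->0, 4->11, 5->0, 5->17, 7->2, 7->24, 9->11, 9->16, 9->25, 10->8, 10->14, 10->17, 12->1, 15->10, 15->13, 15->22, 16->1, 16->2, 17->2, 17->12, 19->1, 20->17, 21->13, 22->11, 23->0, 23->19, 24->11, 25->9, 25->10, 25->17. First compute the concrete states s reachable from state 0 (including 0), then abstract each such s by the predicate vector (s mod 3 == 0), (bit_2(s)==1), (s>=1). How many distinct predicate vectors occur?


BFS from 0:
Concrete reachable: {0, 1, 2, 5, 8, 9, 10, 11, 12, 14, 16, 17, 18, 20, 25}
Abstract via predicates (s mod 3 == 0), (bit_2(s)==1), (s>=1):
  (0,0,1) <- {1, 2, 8, 10, 11, 16, 17, 25}
  (0,1,1) <- {5, 14, 20}
  (1,0,0) <- {0}
  (1,0,1) <- {9, 18}
  (1,1,1) <- {12}
Distinct abstract states = 5

5


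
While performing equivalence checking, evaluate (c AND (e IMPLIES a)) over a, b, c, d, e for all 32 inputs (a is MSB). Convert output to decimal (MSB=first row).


Formula: (c AND (e IMPLIES a)) over a, b, c, d, e (32 rows)
Evaluate each row (bits = a,b,c,d,e, MSB first):
  row 0 [00000]: (0 AND (0 IMPLIES 0)) -> 0
  row 1 [00001]: (0 AND (1 IMPLIES 0)) -> 0
  row 2 [00010]: (0 AND (0 IMPLIES 0)) -> 0
  row 3 [00011]: (0 AND (1 IMPLIES 0)) -> 0
  row 4 [00100]: (1 AND (0 IMPLIES 0)) -> 1
  row 5 [00101]: (1 AND (1 IMPLIES 0)) -> 0
  row 6 [00110]: (1 AND (0 IMPLIES 0)) -> 1
  row 7 [00111]: (1 AND (1 IMPLIES 0)) -> 0
  row 8 [01000]: (0 AND (0 IMPLIES 0)) -> 0
  row 9 [01001]: (0 AND (1 IMPLIES 0)) -> 0
  row 10 [01010]: (0 AND (0 IMPLIES 0)) -> 0
  row 11 [01011]: (0 AND (1 IMPLIES 0)) -> 0
  row 12 [01100]: (1 AND (0 IMPLIES 0)) -> 1
  row 13 [01101]: (1 AND (1 IMPLIES 0)) -> 0
  row 14 [01110]: (1 AND (0 IMPLIES 0)) -> 1
  row 15 [01111]: (1 AND (1 IMPLIES 0)) -> 0
  row 16 [10000]: (0 AND (0 IMPLIES 1)) -> 0
  row 17 [10001]: (0 AND (1 IMPLIES 1)) -> 0
  row 18 [10010]: (0 AND (0 IMPLIES 1)) -> 0
  row 19 [10011]: (0 AND (1 IMPLIES 1)) -> 0
  row 20 [10100]: (1 AND (0 IMPLIES 1)) -> 1
  row 21 [10101]: (1 AND (1 IMPLIES 1)) -> 1
  row 22 [10110]: (1 AND (0 IMPLIES 1)) -> 1
  row 23 [10111]: (1 AND (1 IMPLIES 1)) -> 1
  row 24 [11000]: (0 AND (0 IMPLIES 1)) -> 0
  row 25 [11001]: (0 AND (1 IMPLIES 1)) -> 0
  row 26 [11010]: (0 AND (0 IMPLIES 1)) -> 0
  row 27 [11011]: (0 AND (1 IMPLIES 1)) -> 0
  row 28 [11100]: (1 AND (0 IMPLIES 1)) -> 1
  row 29 [11101]: (1 AND (1 IMPLIES 1)) -> 1
  row 30 [11110]: (1 AND (0 IMPLIES 1)) -> 1
  row 31 [11111]: (1 AND (1 IMPLIES 1)) -> 1
Full result column, 4 rows per line (a,b,c fixed per line; d,e runs 00..11 left to right):
  rows 0-3 [a,b,c=000]: 0000  = hex 0
  rows 4-7 [a,b,c=001]: 1010  = hex A
  rows 8-11 [a,b,c=010]: 0000  = hex 0
  rows 12-15 [a,b,c=011]: 1010  = hex A
  rows 16-19 [a,b,c=100]: 0000  = hex 0
  rows 20-23 [a,b,c=101]: 1111  = hex F
  rows 24-27 [a,b,c=110]: 0000  = hex 0
  rows 28-31 [a,b,c=111]: 1111  = hex F
Output column (row 0 .. row 31) = 00001010000010100000111100001111
Output column grouped in 4s = 0000 1010 0000 1010 0000 1111 0000 1111 = 0x0A0A0F0F
Convert to decimal digit by digit (value = value*16 + digit):
  0 -> 0
  0*16 + 10 (A) = 10
  10*16 + 0 = 160
  160*16 + 10 (A) = 2570
  2570*16 + 0 = 41120
  41120*16 + 15 (F) = 657935
  657935*16 + 0 = 10526960
  10526960*16 + 15 (F) = 168431375
Decimal = 168431375

168431375


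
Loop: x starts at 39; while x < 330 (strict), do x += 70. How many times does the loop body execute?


Step 1: x goes from 39 toward 330 by 70; the body runs while x<330, so iterations = ceil((bound-start)/step)
Step 2: Distance=291
Step 3: ceil(291/70)=5

5


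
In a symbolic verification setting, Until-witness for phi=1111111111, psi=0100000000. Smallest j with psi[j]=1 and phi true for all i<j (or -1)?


(phi U psi) at 0: need smallest j with psi[j]=1 and phi[i]=1 for all i in [0,j).
Scan from step 0:
  step 0: phi=1, psi=0 -> continue
  step 1: psi=1 and phi held for [0,1) -> witness found
Witness step = 1

1


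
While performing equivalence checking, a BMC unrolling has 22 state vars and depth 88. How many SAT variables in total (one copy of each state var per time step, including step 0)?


BMC unrolls to depth k, creating one copy of each state var for steps 0..k.
Step count = 88 + 1 = 89 (steps 0 through 88)
Vars per step = 22
Total = 22 * 89 = 1958

1958


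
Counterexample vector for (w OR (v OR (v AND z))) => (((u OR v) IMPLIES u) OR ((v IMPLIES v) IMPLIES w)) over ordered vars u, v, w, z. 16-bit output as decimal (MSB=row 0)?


F1 = (w OR (v OR (v AND z)))
F2 = (((u OR v) IMPLIES u) OR ((v IMPLIES v) IMPLIES w))
Counterexample to F1=>F2 is where F1=1 and F2=0.
Evaluate each row (bits = u,v,w,z, MSB first):
  row 0 [0000]: F1=0 F2=1 -> F1&~F2 -> 0
  row 1 [0001]: F1=0 F2=1 -> F1&~F2 -> 0
  row 2 [0010]: F1=1 F2=1 -> F1&~F2 -> 0
  row 3 [0011]: F1=1 F2=1 -> F1&~F2 -> 0
  row 4 [0100]: F1=1 F2=0 -> F1&~F2 -> 1
  row 5 [0101]: F1=1 F2=0 -> F1&~F2 -> 1
  row 6 [0110]: F1=1 F2=1 -> F1&~F2 -> 0
  row 7 [0111]: F1=1 F2=1 -> F1&~F2 -> 0
  row 8 [1000]: F1=0 F2=1 -> F1&~F2 -> 0
  row 9 [1001]: F1=0 F2=1 -> F1&~F2 -> 0
  row 10 [1010]: F1=1 F2=1 -> F1&~F2 -> 0
  row 11 [1011]: F1=1 F2=1 -> F1&~F2 -> 0
  row 12 [1100]: F1=1 F2=1 -> F1&~F2 -> 0
  row 13 [1101]: F1=1 F2=1 -> F1&~F2 -> 0
  row 14 [1110]: F1=1 F2=1 -> F1&~F2 -> 0
  row 15 [1111]: F1=1 F2=1 -> F1&~F2 -> 0
Full result column, 4 rows per line (u,v fixed per line; w,z runs 00..11 left to right):
  rows 0-3 [u,v=00]: 0000  = hex 0
  rows 4-7 [u,v=01]: 1100  = hex C
  rows 8-11 [u,v=10]: 0000  = hex 0
  rows 12-15 [u,v=11]: 0000  = hex 0
Counterexample vector (row 0 .. row 15) = 0000110000000000
Output column grouped in 4s = 0000 1100 0000 0000 = 0x0C00
Convert to decimal digit by digit (value = value*16 + digit):
  0 -> 0
  0*16 + 12 (C) = 12
  12*16 + 0 = 192
  192*16 + 0 = 3072
Decimal = 3072

3072


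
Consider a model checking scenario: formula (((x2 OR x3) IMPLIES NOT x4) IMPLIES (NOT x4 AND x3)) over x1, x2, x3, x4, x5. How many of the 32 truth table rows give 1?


Formula: (((x2 OR x3) IMPLIES NOT x4) IMPLIES (NOT x4 AND x3)) over 5 vars (32 rows)
Evaluate each row (x1, x2, x3, x4, x5 as bits, MSB first):
  row 0 [00000]: (((0 OR 0) IMPLIES NOT 0) IMPLIES (NOT 0 AND 0)) -> 0
  row 1 [00001]: (((0 OR 0) IMPLIES NOT 0) IMPLIES (NOT 0 AND 0)) -> 0
  row 2 [00010]: (((0 OR 0) IMPLIES NOT 1) IMPLIES (NOT 1 AND 0)) -> 0
  row 3 [00011]: (((0 OR 0) IMPLIES NOT 1) IMPLIES (NOT 1 AND 0)) -> 0
  row 4 [00100]: (((0 OR 1) IMPLIES NOT 0) IMPLIES (NOT 0 AND 1)) -> 1
  row 5 [00101]: (((0 OR 1) IMPLIES NOT 0) IMPLIES (NOT 0 AND 1)) -> 1
  row 6 [00110]: (((0 OR 1) IMPLIES NOT 1) IMPLIES (NOT 1 AND 1)) -> 1
  row 7 [00111]: (((0 OR 1) IMPLIES NOT 1) IMPLIES (NOT 1 AND 1)) -> 1
  row 8 [01000]: (((1 OR 0) IMPLIES NOT 0) IMPLIES (NOT 0 AND 0)) -> 0
  row 9 [01001]: (((1 OR 0) IMPLIES NOT 0) IMPLIES (NOT 0 AND 0)) -> 0
  row 10 [01010]: (((1 OR 0) IMPLIES NOT 1) IMPLIES (NOT 1 AND 0)) -> 1
  row 11 [01011]: (((1 OR 0) IMPLIES NOT 1) IMPLIES (NOT 1 AND 0)) -> 1
  row 12 [01100]: (((1 OR 1) IMPLIES NOT 0) IMPLIES (NOT 0 AND 1)) -> 1
  row 13 [01101]: (((1 OR 1) IMPLIES NOT 0) IMPLIES (NOT 0 AND 1)) -> 1
  row 14 [01110]: (((1 OR 1) IMPLIES NOT 1) IMPLIES (NOT 1 AND 1)) -> 1
  row 15 [01111]: (((1 OR 1) IMPLIES NOT 1) IMPLIES (NOT 1 AND 1)) -> 1
  row 16 [10000]: (((0 OR 0) IMPLIES NOT 0) IMPLIES (NOT 0 AND 0)) -> 0
  row 17 [10001]: (((0 OR 0) IMPLIES NOT 0) IMPLIES (NOT 0 AND 0)) -> 0
  row 18 [10010]: (((0 OR 0) IMPLIES NOT 1) IMPLIES (NOT 1 AND 0)) -> 0
  row 19 [10011]: (((0 OR 0) IMPLIES NOT 1) IMPLIES (NOT 1 AND 0)) -> 0
  row 20 [10100]: (((0 OR 1) IMPLIES NOT 0) IMPLIES (NOT 0 AND 1)) -> 1
  row 21 [10101]: (((0 OR 1) IMPLIES NOT 0) IMPLIES (NOT 0 AND 1)) -> 1
  row 22 [10110]: (((0 OR 1) IMPLIES NOT 1) IMPLIES (NOT 1 AND 1)) -> 1
  row 23 [10111]: (((0 OR 1) IMPLIES NOT 1) IMPLIES (NOT 1 AND 1)) -> 1
  row 24 [11000]: (((1 OR 0) IMPLIES NOT 0) IMPLIES (NOT 0 AND 0)) -> 0
  row 25 [11001]: (((1 OR 0) IMPLIES NOT 0) IMPLIES (NOT 0 AND 0)) -> 0
  row 26 [11010]: (((1 OR 0) IMPLIES NOT 1) IMPLIES (NOT 1 AND 0)) -> 1
  row 27 [11011]: (((1 OR 0) IMPLIES NOT 1) IMPLIES (NOT 1 AND 0)) -> 1
  row 28 [11100]: (((1 OR 1) IMPLIES NOT 0) IMPLIES (NOT 0 AND 1)) -> 1
  row 29 [11101]: (((1 OR 1) IMPLIES NOT 0) IMPLIES (NOT 0 AND 1)) -> 1
  row 30 [11110]: (((1 OR 1) IMPLIES NOT 1) IMPLIES (NOT 1 AND 1)) -> 1
  row 31 [11111]: (((1 OR 1) IMPLIES NOT 1) IMPLIES (NOT 1 AND 1)) -> 1
Full result column, 8 rows per line (x1,x2 fixed per line; x3,x4,x5 runs 000..111 left to right):
  rows 0-7 [x1,x2=00]: 00001111  (ones: 4)
  rows 8-15 [x1,x2=01]: 00111111  (ones: 6)
  rows 16-23 [x1,x2=10]: 00001111  (ones: 4)
  rows 24-31 [x1,x2=11]: 00111111  (ones: 6)
Count of 1-rows = 4+6+4+6 = 20

20


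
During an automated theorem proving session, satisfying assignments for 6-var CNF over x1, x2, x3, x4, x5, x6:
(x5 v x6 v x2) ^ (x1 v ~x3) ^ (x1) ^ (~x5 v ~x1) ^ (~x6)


CNF with 5 clauses over 6 vars (64 assignments).
An assignment satisfies CNF iff every clause has >=1 true literal.
Check each row (bits = x1,x2,x3,x4,x5,x6; clause T/F shown):
  row 0 [000000]: clauses=FTFTT -> 0
  row 1 [000001]: clauses=TTFTF -> 0
  row 2 [000010]: clauses=TTFTT -> 0
  row 3 [000011]: clauses=TTFTF -> 0
  row 4 [000100]: clauses=FTFTT -> 0
  (every remaining row is evaluated the same way; all 64 results are listed next)
Full result column, 8 rows per line (x1,x2,x3 fixed per line; x4,x5,x6 runs 000..111 left to right):
  rows 0-7 [x1,x2,x3=000]: 00000000  (ones: 0)
  rows 8-15 [x1,x2,x3=001]: 00000000  (ones: 0)
  rows 16-23 [x1,x2,x3=010]: 00000000  (ones: 0)
  rows 24-31 [x1,x2,x3=011]: 00000000  (ones: 0)
  rows 32-39 [x1,x2,x3=100]: 00000000  (ones: 0)
  rows 40-47 [x1,x2,x3=101]: 00000000  (ones: 0)
  rows 48-55 [x1,x2,x3=110]: 10001000  (ones: 2)
  rows 56-63 [x1,x2,x3=111]: 10001000  (ones: 2)
Satisfying assignments = 0+0+0+0+0+0+2+2 = 4

4


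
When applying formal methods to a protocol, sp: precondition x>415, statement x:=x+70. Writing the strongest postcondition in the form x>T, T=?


Formula: sp(P, x:=E) = exists old_x. (x = E[old_x/x]) AND P[old_x/x] (old_x is the value of x before the assignment; eliminate old_x by solving x = E[old_x/x] for old_x)
Step 1: Precondition P: x>415, i.e. old_x > 415
Step 2: Assignment gives x = old_x + 70, so old_x = x - 70
Step 3: Substitute into P: x - 70 > 415
Step 4: Simplify: x > 415+70 = 485

485


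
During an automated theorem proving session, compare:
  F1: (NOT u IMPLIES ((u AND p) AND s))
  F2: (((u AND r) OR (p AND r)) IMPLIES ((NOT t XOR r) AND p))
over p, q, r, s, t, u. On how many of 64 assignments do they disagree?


F1 = (NOT u IMPLIES ((u AND p) AND s))
F2 = (((u AND r) OR (p AND r)) IMPLIES ((NOT t XOR r) AND p))
Evaluate both on each of 64 rows (bits = p,q,r,s,t,u):
  row 0 [000000]: F1=0 F2=1 (differ) -> 1
  row 1 [000001]: F1=1 F2=1 -> 0
  row 2 [000010]: F1=0 F2=1 (differ) -> 1
  row 3 [000011]: F1=1 F2=1 -> 0
  row 4 [000100]: F1=0 F2=1 (differ) -> 1
  (every remaining row is evaluated the same way; all 64 results are listed next)
Full result column, 8 rows per line (p,q,r fixed per line; s,t,u runs 000..111 left to right):
  rows 0-7 [p,q,r=000]: 10101010  (ones: 4)
  rows 8-15 [p,q,r=001]: 11111111  (ones: 8)
  rows 16-23 [p,q,r=010]: 10101010  (ones: 4)
  rows 24-31 [p,q,r=011]: 11111111  (ones: 8)
  rows 32-39 [p,q,r=100]: 10101010  (ones: 4)
  rows 40-47 [p,q,r=101]: 01100110  (ones: 4)
  rows 48-55 [p,q,r=110]: 10101010  (ones: 4)
  rows 56-63 [p,q,r=111]: 01100110  (ones: 4)
Disagreements = 4+8+4+8+4+4+4+4 = 40

40


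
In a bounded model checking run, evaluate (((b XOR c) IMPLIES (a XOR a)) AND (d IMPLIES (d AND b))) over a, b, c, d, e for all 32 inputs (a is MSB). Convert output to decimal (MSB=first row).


Formula: (((b XOR c) IMPLIES (a XOR a)) AND (d IMPLIES (d AND b))) over a, b, c, d, e (32 rows)
Evaluate each row (bits = a,b,c,d,e, MSB first):
  row 0 [00000]: (((0 XOR 0) IMPLIES (0 XOR 0)) AND (0 IMPLIES (0 AND 0))) -> 1
  row 1 [00001]: (((0 XOR 0) IMPLIES (0 XOR 0)) AND (0 IMPLIES (0 AND 0))) -> 1
  row 2 [00010]: (((0 XOR 0) IMPLIES (0 XOR 0)) AND (1 IMPLIES (1 AND 0))) -> 0
  row 3 [00011]: (((0 XOR 0) IMPLIES (0 XOR 0)) AND (1 IMPLIES (1 AND 0))) -> 0
  row 4 [00100]: (((0 XOR 1) IMPLIES (0 XOR 0)) AND (0 IMPLIES (0 AND 0))) -> 0
  row 5 [00101]: (((0 XOR 1) IMPLIES (0 XOR 0)) AND (0 IMPLIES (0 AND 0))) -> 0
  row 6 [00110]: (((0 XOR 1) IMPLIES (0 XOR 0)) AND (1 IMPLIES (1 AND 0))) -> 0
  row 7 [00111]: (((0 XOR 1) IMPLIES (0 XOR 0)) AND (1 IMPLIES (1 AND 0))) -> 0
  row 8 [01000]: (((1 XOR 0) IMPLIES (0 XOR 0)) AND (0 IMPLIES (0 AND 1))) -> 0
  row 9 [01001]: (((1 XOR 0) IMPLIES (0 XOR 0)) AND (0 IMPLIES (0 AND 1))) -> 0
  row 10 [01010]: (((1 XOR 0) IMPLIES (0 XOR 0)) AND (1 IMPLIES (1 AND 1))) -> 0
  row 11 [01011]: (((1 XOR 0) IMPLIES (0 XOR 0)) AND (1 IMPLIES (1 AND 1))) -> 0
  row 12 [01100]: (((1 XOR 1) IMPLIES (0 XOR 0)) AND (0 IMPLIES (0 AND 1))) -> 1
  row 13 [01101]: (((1 XOR 1) IMPLIES (0 XOR 0)) AND (0 IMPLIES (0 AND 1))) -> 1
  row 14 [01110]: (((1 XOR 1) IMPLIES (0 XOR 0)) AND (1 IMPLIES (1 AND 1))) -> 1
  row 15 [01111]: (((1 XOR 1) IMPLIES (0 XOR 0)) AND (1 IMPLIES (1 AND 1))) -> 1
  row 16 [10000]: (((0 XOR 0) IMPLIES (1 XOR 1)) AND (0 IMPLIES (0 AND 0))) -> 1
  row 17 [10001]: (((0 XOR 0) IMPLIES (1 XOR 1)) AND (0 IMPLIES (0 AND 0))) -> 1
  row 18 [10010]: (((0 XOR 0) IMPLIES (1 XOR 1)) AND (1 IMPLIES (1 AND 0))) -> 0
  row 19 [10011]: (((0 XOR 0) IMPLIES (1 XOR 1)) AND (1 IMPLIES (1 AND 0))) -> 0
  row 20 [10100]: (((0 XOR 1) IMPLIES (1 XOR 1)) AND (0 IMPLIES (0 AND 0))) -> 0
  row 21 [10101]: (((0 XOR 1) IMPLIES (1 XOR 1)) AND (0 IMPLIES (0 AND 0))) -> 0
  row 22 [10110]: (((0 XOR 1) IMPLIES (1 XOR 1)) AND (1 IMPLIES (1 AND 0))) -> 0
  row 23 [10111]: (((0 XOR 1) IMPLIES (1 XOR 1)) AND (1 IMPLIES (1 AND 0))) -> 0
  row 24 [11000]: (((1 XOR 0) IMPLIES (1 XOR 1)) AND (0 IMPLIES (0 AND 1))) -> 0
  row 25 [11001]: (((1 XOR 0) IMPLIES (1 XOR 1)) AND (0 IMPLIES (0 AND 1))) -> 0
  row 26 [11010]: (((1 XOR 0) IMPLIES (1 XOR 1)) AND (1 IMPLIES (1 AND 1))) -> 0
  row 27 [11011]: (((1 XOR 0) IMPLIES (1 XOR 1)) AND (1 IMPLIES (1 AND 1))) -> 0
  row 28 [11100]: (((1 XOR 1) IMPLIES (1 XOR 1)) AND (0 IMPLIES (0 AND 1))) -> 1
  row 29 [11101]: (((1 XOR 1) IMPLIES (1 XOR 1)) AND (0 IMPLIES (0 AND 1))) -> 1
  row 30 [11110]: (((1 XOR 1) IMPLIES (1 XOR 1)) AND (1 IMPLIES (1 AND 1))) -> 1
  row 31 [11111]: (((1 XOR 1) IMPLIES (1 XOR 1)) AND (1 IMPLIES (1 AND 1))) -> 1
Full result column, 4 rows per line (a,b,c fixed per line; d,e runs 00..11 left to right):
  rows 0-3 [a,b,c=000]: 1100  = hex C
  rows 4-7 [a,b,c=001]: 0000  = hex 0
  rows 8-11 [a,b,c=010]: 0000  = hex 0
  rows 12-15 [a,b,c=011]: 1111  = hex F
  rows 16-19 [a,b,c=100]: 1100  = hex C
  rows 20-23 [a,b,c=101]: 0000  = hex 0
  rows 24-27 [a,b,c=110]: 0000  = hex 0
  rows 28-31 [a,b,c=111]: 1111  = hex F
Output column (row 0 .. row 31) = 11000000000011111100000000001111
Output column grouped in 4s = 1100 0000 0000 1111 1100 0000 0000 1111 = 0xC00FC00F
Convert to decimal digit by digit (value = value*16 + digit):
  C -> 12
  12*16 + 0 = 192
  192*16 + 0 = 3072
  3072*16 + 15 (F) = 49167
  49167*16 + 12 (C) = 786684
  786684*16 + 0 = 12586944
  12586944*16 + 0 = 201391104
  201391104*16 + 15 (F) = 3222257679
Decimal = 3222257679

3222257679


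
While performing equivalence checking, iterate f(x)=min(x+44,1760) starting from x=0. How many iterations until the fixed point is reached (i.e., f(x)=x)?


Step 1: x=0, cap=1760, increment=44
Step 2: x grows by 44 each step until capped at 1760; fixed point is x=1760
Step 3: iterations = ceil(1760/44) = 40

40


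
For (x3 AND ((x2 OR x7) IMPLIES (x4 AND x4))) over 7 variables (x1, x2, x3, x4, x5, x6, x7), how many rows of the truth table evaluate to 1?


Formula: (x3 AND ((x2 OR x7) IMPLIES (x4 AND x4))) over 7 vars (128 rows)
Evaluate each row (x1, x2, x3, x4, x5, x6, x7 as bits, MSB first):
  row 0 [0000000]: (0 AND ((0 OR 0) IMPLIES (0 AND 0))) -> 0
  row 1 [0000001]: (0 AND ((0 OR 1) IMPLIES (0 AND 0))) -> 0
  row 2 [0000010]: (0 AND ((0 OR 0) IMPLIES (0 AND 0))) -> 0
  row 3 [0000011]: (0 AND ((0 OR 1) IMPLIES (0 AND 0))) -> 0
  row 4 [0000100]: (0 AND ((0 OR 0) IMPLIES (0 AND 0))) -> 0
  (every remaining row is evaluated the same way; all 128 results are listed next)
Full result column, 8 rows per line (x1,x2,x3,x4 fixed per line; x5,x6,x7 runs 000..111 left to right):
  rows 0-7 [x1,x2,x3,x4=0000]: 00000000  (ones: 0)
  rows 8-15 [x1,x2,x3,x4=0001]: 00000000  (ones: 0)
  rows 16-23 [x1,x2,x3,x4=0010]: 10101010  (ones: 4)
  rows 24-31 [x1,x2,x3,x4=0011]: 11111111  (ones: 8)
  rows 32-39 [x1,x2,x3,x4=0100]: 00000000  (ones: 0)
  rows 40-47 [x1,x2,x3,x4=0101]: 00000000  (ones: 0)
  rows 48-55 [x1,x2,x3,x4=0110]: 00000000  (ones: 0)
  rows 56-63 [x1,x2,x3,x4=0111]: 11111111  (ones: 8)
  rows 64-71 [x1,x2,x3,x4=1000]: 00000000  (ones: 0)
  rows 72-79 [x1,x2,x3,x4=1001]: 00000000  (ones: 0)
  rows 80-87 [x1,x2,x3,x4=1010]: 10101010  (ones: 4)
  rows 88-95 [x1,x2,x3,x4=1011]: 11111111  (ones: 8)
  rows 96-103 [x1,x2,x3,x4=1100]: 00000000  (ones: 0)
  rows 104-111 [x1,x2,x3,x4=1101]: 00000000  (ones: 0)
  rows 112-119 [x1,x2,x3,x4=1110]: 00000000  (ones: 0)
  rows 120-127 [x1,x2,x3,x4=1111]: 11111111  (ones: 8)
Count of 1-rows = 0+0+4+8+0+0+0+8+0+0+4+8+0+0+0+8 = 40

40


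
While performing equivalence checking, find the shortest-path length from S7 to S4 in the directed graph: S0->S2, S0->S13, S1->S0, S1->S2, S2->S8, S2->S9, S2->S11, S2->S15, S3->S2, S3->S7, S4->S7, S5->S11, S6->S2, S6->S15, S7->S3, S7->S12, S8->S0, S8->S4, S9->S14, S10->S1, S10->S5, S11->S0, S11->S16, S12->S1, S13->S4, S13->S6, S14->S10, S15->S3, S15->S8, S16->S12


BFS layer-by-layer from S7:
  dist 0: {S7}
  dist 1: {S3, S12}
  dist 2: {S1, S2}
  dist 3: {S0, S8, S9, S11, S15}
  dist 4: {S4, S13, S14, S16}
  -> S4 reached at distance 4
Shortest path length = 4

4


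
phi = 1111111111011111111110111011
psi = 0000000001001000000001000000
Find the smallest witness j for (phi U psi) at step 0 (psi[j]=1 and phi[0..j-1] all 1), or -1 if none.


(phi U psi) at 0: need smallest j with psi[j]=1 and phi[i]=1 for all i in [0,j).
Scan from step 0:
  step 0: phi=1, psi=0 -> continue
  step 1: phi=1, psi=0 -> continue
  step 2: phi=1, psi=0 -> continue
  step 3: phi=1, psi=0 -> continue
  step 9: psi=1 and phi held for [0,9) -> witness found
Witness step = 9

9


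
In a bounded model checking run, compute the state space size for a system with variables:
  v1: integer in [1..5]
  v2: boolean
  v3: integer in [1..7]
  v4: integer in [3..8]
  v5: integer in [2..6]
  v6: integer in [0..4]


State space = product of domain sizes of all variables.
Domain sizes:
  v1 (integer in [1..5]): 5
  v2 (boolean): 2
  v3 (integer in [1..7]): 7
  v4 (integer in [3..8]): 6
  v5 (integer in [2..6]): 5
  v6 (integer in [0..4]): 5
Product = 5 * 2 * 7 * 6 * 5 * 5 = 10500

10500
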